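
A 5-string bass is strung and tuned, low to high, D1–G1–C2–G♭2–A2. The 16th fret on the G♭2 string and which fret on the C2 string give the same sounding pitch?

22

G♭2 at fret 16 is G♭2 + 16 semitones = B♭3.
The open C2 string is 6 semitones below the open G♭2, so the same pitch on the C2 string lies at fret 16 + 6 = 22.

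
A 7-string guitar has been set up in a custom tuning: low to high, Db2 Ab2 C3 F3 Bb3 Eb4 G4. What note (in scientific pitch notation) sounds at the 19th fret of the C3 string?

G4

The open C3 string plus 19 semitones: C–Db–D–Eb–…–F–Gb–G.
The walk passes from B into C once, so the octave number goes from 3 to 4.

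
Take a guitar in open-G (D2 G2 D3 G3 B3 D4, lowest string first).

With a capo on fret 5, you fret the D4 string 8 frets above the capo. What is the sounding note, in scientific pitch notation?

The capo raises the open D4 by 5 semitones to G4; fretting 8 more gives D4 + 5 + 8 = D4 + 13 semitones = D♯5.

D♯5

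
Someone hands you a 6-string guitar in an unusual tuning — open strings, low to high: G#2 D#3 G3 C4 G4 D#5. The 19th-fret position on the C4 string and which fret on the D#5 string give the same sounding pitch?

4

Fret 19 on C4 is MIDI 60 + 19 = 79 (G5). On the D#5 string (open MIDI 75), that pitch is 79 − 75 = fret 4.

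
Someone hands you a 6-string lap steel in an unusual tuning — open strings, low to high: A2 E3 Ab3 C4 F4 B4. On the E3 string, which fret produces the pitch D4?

10

D4 is 10 semitones above the open E3 (E–F–Gb–G–…–C–Db–D), so it sits at fret 10.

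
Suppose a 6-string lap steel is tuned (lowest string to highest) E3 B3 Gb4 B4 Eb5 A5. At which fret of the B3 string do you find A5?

A5 is 22 semitones above the open B3 (B–C–Db–D–…–G–Ab–A), so it sits at fret 22.

22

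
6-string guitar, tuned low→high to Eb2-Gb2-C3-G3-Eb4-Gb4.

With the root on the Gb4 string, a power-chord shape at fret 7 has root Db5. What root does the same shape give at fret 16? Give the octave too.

Moving from fret 7 to fret 16 shifts the root by 9 semitones.
Db5 up 9 semitones is Bb5.

Bb5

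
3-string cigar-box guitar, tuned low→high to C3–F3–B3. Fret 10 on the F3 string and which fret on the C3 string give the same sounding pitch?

15

F3 at fret 10 is F3 + 10 semitones = D#4.
The open C3 string is 5 semitones below the open F3, so the same pitch on the C3 string lies at fret 10 + 5 = 15.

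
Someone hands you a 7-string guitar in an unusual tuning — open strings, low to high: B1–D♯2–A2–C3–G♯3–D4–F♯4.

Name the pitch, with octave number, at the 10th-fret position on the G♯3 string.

Each fret is one semitone, so G♯3 + 10 = F♯4.
(Equivalently spelled G♭4.)

F♯4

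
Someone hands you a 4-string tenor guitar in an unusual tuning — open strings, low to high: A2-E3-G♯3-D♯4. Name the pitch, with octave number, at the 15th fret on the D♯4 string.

The open D♯4 string plus 15 semitones: D#–E–F–F#–…–E–F–F#.
The walk passes from B into C once, so the octave number goes from 4 to 5.

F♯5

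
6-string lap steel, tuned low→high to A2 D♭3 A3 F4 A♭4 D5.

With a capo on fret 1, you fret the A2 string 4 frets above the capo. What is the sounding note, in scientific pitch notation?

The capo raises the open A2 by 1 semitone to B♭2; fretting 4 more gives A2 + 1 + 4 = A2 + 5 semitones = D3.

D3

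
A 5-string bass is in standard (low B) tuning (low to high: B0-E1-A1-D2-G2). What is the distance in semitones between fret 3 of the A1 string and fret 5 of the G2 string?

12 semitones

A1 at fret 3 → C2 (MIDI 36); G2 at fret 5 → C3 (MIDI 48).
36 − 48 = -12, so the two pitches are 12 semitones apart, with C3 the higher.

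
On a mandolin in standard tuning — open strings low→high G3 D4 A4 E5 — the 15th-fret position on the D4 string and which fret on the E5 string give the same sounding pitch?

1

Fret 15 on D4 is MIDI 62 + 15 = 77 (F5). On the E5 string (open MIDI 76), that pitch is 77 − 76 = fret 1.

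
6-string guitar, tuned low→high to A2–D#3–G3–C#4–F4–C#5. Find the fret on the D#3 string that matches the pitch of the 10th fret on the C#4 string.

20

C#4 at fret 10 is C#4 + 10 semitones = B4.
The open D#3 string is 10 semitones below the open C#4, so the same pitch on the D#3 string lies at fret 10 + 10 = 20.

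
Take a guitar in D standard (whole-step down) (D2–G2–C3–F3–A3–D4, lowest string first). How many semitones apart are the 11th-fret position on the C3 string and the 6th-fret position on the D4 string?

C3 at fret 11 → B3 (MIDI 59); D4 at fret 6 → G#4 (MIDI 68).
59 − 68 = -9, so the two pitches are 9 semitones apart, with G#4 the higher.

9 semitones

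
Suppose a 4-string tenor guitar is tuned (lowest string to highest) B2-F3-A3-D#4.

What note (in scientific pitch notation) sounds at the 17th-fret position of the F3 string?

Each fret is one semitone, so F3 + 17 = A#4.
(Equivalently spelled Bb4.)

A#4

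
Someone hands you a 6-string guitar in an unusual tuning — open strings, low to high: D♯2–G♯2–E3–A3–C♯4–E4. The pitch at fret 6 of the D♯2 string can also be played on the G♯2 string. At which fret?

Fret 6 on D♯2 is MIDI 39 + 6 = 45 (A2). On the G♯2 string (open MIDI 44), that pitch is 45 − 44 = fret 1.

1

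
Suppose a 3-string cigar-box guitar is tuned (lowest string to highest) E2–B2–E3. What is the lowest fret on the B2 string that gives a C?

From B2, count semitones up the chromatic scale until reaching C: B–C — 1 step.

1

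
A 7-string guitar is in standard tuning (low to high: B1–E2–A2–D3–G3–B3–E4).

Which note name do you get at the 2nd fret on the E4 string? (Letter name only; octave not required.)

F#

E4 is MIDI 64. Adding 2 gives 66; 66 mod 12 = 6, i.e. F#.
(Equivalently spelled Gb.)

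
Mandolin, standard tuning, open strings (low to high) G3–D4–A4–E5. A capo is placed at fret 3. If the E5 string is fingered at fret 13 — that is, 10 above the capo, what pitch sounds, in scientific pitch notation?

F6

The capo raises the open E5 by 3 semitones to G5; fretting 10 more gives E5 + 3 + 10 = E5 + 13 semitones = F6.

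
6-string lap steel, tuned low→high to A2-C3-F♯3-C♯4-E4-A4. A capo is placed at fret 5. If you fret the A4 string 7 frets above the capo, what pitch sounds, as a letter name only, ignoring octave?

The capo raises the open A4 by 5 semitones to D5; fretting 7 more gives A4 + 5 + 7 = A4 + 12 semitones, landing on A.

A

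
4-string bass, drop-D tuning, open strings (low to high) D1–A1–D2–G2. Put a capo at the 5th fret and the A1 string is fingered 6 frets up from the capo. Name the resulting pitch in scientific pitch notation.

G#2

The capo raises the open A1 by 5 semitones to D2; fretting 6 more gives A1 + 5 + 6 = A1 + 11 semitones = G#2.
(Also written Ab.)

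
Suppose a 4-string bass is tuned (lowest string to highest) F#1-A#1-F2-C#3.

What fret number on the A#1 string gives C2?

2

C2 is 2 semitones above the open A#1 (A#–B–C), so it sits at fret 2.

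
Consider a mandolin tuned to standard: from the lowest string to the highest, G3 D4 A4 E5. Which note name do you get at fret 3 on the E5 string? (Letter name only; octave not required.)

G

The open E5 string plus 3 semitones: E–F–F#–G.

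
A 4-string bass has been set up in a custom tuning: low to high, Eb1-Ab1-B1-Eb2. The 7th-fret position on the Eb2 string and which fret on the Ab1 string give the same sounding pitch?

14

Fret 7 on Eb2 is MIDI 39 + 7 = 46 (Bb2). On the Ab1 string (open MIDI 32), that pitch is 46 − 32 = fret 14.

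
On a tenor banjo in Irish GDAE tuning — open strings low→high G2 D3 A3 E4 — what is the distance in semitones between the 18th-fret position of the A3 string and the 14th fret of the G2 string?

A3 at fret 18 → D#5 (MIDI 75); G2 at fret 14 → A3 (MIDI 57).
75 − 57 = 18, so the two pitches are 18 semitones apart, with D#5 the higher.

18 semitones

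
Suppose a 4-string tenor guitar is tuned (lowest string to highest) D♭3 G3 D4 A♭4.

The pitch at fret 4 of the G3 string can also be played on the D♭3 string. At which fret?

10

Fret 4 on G3 is MIDI 55 + 4 = 59 (B3). On the D♭3 string (open MIDI 49), that pitch is 59 − 49 = fret 10.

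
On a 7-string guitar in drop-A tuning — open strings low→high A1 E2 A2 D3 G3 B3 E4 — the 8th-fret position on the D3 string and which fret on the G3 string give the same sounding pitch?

3

Fret 8 on D3 is MIDI 50 + 8 = 58 (A♯3). On the G3 string (open MIDI 55), that pitch is 58 − 55 = fret 3.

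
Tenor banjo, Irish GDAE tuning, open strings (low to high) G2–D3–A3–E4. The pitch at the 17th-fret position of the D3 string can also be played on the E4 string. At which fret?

3

D3 at fret 17 is D3 + 17 semitones = G4.
The open E4 string is 14 semitones above the open D3, so the same pitch on the E4 string lies at fret 17 − 14 = 3.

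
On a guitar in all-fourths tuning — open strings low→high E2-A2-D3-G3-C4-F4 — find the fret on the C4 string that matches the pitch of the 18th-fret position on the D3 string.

D3 at fret 18 is D3 + 18 semitones = G#4.
The open C4 string is 10 semitones above the open D3, so the same pitch on the C4 string lies at fret 18 − 10 = 8.

8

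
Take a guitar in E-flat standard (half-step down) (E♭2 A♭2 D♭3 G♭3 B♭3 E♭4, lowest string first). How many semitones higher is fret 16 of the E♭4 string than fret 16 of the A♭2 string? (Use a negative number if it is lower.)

19 semitones

E♭4 at fret 16 → G5 (MIDI 79); A♭2 at fret 16 → C4 (MIDI 60).
79 − 60 = 19, so the two pitches are 19 semitones apart.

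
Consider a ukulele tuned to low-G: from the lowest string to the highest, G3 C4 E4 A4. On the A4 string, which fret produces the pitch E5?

E5 is 7 semitones above the open A4 (A–A#–B–C–C#–D–D#–E), so it sits at fret 7.

7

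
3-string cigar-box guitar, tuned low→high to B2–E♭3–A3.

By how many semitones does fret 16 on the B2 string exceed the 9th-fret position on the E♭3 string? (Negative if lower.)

B2 at fret 16 → E♭4 (MIDI 63); E♭3 at fret 9 → C4 (MIDI 60).
63 − 60 = 3, so the two pitches are 3 semitones apart.

3 semitones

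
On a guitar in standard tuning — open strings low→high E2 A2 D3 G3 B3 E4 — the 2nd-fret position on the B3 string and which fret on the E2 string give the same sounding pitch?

21

Fret 2 on B3 is MIDI 59 + 2 = 61 (C♯4). On the E2 string (open MIDI 40), that pitch is 61 − 40 = fret 21.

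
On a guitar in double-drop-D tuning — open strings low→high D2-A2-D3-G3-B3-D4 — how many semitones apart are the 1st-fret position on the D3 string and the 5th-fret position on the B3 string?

D3 at fret 1 → D♯3 (MIDI 51); B3 at fret 5 → E4 (MIDI 64).
51 − 64 = -13, so the two pitches are 13 semitones apart, with E4 the higher.

13 semitones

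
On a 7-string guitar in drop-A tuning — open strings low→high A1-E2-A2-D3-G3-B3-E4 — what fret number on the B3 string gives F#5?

F#5 is 19 semitones above the open B3 (B–C–C#–D–…–E–F–F#), so it sits at fret 19.

19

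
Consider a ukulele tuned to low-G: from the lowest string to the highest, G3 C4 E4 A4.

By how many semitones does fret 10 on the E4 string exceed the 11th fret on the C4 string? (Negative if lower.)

3 semitones

E4 at fret 10 → D5 (MIDI 74); C4 at fret 11 → B4 (MIDI 71).
74 − 71 = 3, so the two pitches are 3 semitones apart.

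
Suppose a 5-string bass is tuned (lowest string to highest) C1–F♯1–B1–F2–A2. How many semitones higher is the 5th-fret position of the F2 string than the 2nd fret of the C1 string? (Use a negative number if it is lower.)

F2 at fret 5 → A♯2 (MIDI 46); C1 at fret 2 → D1 (MIDI 26).
46 − 26 = 20, so the two pitches are 20 semitones apart.

20 semitones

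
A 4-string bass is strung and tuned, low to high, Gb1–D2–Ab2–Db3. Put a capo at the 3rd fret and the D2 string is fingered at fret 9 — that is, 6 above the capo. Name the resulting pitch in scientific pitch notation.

B2

The capo raises the open D2 by 3 semitones to F2; fretting 6 more gives D2 + 3 + 6 = D2 + 9 semitones = B2.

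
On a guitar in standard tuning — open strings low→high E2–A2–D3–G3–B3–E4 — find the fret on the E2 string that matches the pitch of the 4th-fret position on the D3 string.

14

Fret 4 on D3 is MIDI 50 + 4 = 54 (F♯3). On the E2 string (open MIDI 40), that pitch is 54 − 40 = fret 14.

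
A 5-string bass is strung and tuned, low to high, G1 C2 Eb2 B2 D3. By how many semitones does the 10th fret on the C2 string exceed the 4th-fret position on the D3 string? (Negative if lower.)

-8 semitones

C2 at fret 10 → Bb2 (MIDI 46); D3 at fret 4 → Gb3 (MIDI 54).
46 − 54 = -8, so the two pitches are 8 semitones apart.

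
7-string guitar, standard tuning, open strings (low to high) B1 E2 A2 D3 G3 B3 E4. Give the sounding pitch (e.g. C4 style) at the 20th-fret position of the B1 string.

G3

Each fret is one semitone, so B1 + 20 = G3.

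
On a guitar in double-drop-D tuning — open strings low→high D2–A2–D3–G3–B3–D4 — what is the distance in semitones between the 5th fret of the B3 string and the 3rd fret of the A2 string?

B3 at fret 5 → E4 (MIDI 64); A2 at fret 3 → C3 (MIDI 48).
64 − 48 = 16, so the two pitches are 16 semitones apart, with E4 the higher.

16 semitones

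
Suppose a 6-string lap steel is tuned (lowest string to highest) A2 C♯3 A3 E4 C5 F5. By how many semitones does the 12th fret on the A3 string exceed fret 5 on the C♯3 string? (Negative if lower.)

A3 at fret 12 → A4 (MIDI 69); C♯3 at fret 5 → F♯3 (MIDI 54).
69 − 54 = 15, so the two pitches are 15 semitones apart.

15 semitones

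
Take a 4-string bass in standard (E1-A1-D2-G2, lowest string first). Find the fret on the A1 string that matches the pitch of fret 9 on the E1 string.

4

Fret 9 on E1 is MIDI 28 + 9 = 37 (C♯2). On the A1 string (open MIDI 33), that pitch is 37 − 33 = fret 4.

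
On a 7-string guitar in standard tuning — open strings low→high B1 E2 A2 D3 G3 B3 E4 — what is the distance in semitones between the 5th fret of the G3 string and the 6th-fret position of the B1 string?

G3 at fret 5 → C4 (MIDI 60); B1 at fret 6 → F2 (MIDI 41).
60 − 41 = 19, so the two pitches are 19 semitones apart, with C4 the higher.

19 semitones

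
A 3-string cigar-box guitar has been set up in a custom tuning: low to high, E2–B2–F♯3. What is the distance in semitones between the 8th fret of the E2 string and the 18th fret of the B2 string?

17 semitones

E2 at fret 8 → C3 (MIDI 48); B2 at fret 18 → F4 (MIDI 65).
48 − 65 = -17, so the two pitches are 17 semitones apart, with F4 the higher.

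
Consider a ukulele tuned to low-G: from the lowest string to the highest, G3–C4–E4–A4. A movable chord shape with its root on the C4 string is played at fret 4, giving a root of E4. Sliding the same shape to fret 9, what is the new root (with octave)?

Moving from fret 4 to fret 9 shifts the root by 5 semitones.
E4 up 5 semitones is A4.

A4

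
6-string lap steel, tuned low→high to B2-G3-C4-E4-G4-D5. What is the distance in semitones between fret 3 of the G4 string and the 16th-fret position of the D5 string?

G4 at fret 3 → Bb4 (MIDI 70); D5 at fret 16 → Gb6 (MIDI 90).
70 − 90 = -20, so the two pitches are 20 semitones apart, with Gb6 the higher.

20 semitones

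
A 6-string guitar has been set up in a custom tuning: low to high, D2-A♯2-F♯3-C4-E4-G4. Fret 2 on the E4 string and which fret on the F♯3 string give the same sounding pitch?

E4 at fret 2 is E4 + 2 semitones = F♯4.
The open F♯3 string is 10 semitones below the open E4, so the same pitch on the F♯3 string lies at fret 2 + 10 = 12.

12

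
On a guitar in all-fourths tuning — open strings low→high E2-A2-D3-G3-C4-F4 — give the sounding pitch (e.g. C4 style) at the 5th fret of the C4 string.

F4

C4 is MIDI 60. Adding 5 gives 65, which is F4.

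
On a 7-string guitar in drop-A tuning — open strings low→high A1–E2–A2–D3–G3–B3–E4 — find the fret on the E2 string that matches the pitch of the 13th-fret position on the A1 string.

Fret 13 on A1 is MIDI 33 + 13 = 46 (A#2). On the E2 string (open MIDI 40), that pitch is 46 − 40 = fret 6.

6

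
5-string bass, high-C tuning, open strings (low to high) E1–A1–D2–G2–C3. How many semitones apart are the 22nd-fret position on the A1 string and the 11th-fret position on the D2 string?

A1 at fret 22 → G3 (MIDI 55); D2 at fret 11 → C♯3 (MIDI 49).
55 − 49 = 6, so the two pitches are 6 semitones apart, with G3 the higher.

6 semitones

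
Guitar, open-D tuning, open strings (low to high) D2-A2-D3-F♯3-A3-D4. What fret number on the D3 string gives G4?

G4 is 17 semitones above the open D3 (D–D#–E–F–…–F–F#–G), so it sits at fret 17.

17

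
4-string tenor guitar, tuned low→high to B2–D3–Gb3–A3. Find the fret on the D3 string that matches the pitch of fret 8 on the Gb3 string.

12

Gb3 at fret 8 is Gb3 + 8 semitones = D4.
The open D3 string is 4 semitones below the open Gb3, so the same pitch on the D3 string lies at fret 8 + 4 = 12.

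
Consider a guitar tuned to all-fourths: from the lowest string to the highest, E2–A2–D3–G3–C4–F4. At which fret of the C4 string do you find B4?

11

B4 is 11 semitones above the open C4 (C–C#–D–D#–…–A–A#–B), so it sits at fret 11.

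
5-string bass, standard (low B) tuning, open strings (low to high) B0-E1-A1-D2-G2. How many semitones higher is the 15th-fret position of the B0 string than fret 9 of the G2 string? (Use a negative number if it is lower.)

-14 semitones

B0 at fret 15 → D2 (MIDI 38); G2 at fret 9 → E3 (MIDI 52).
38 − 52 = -14, so the two pitches are 14 semitones apart.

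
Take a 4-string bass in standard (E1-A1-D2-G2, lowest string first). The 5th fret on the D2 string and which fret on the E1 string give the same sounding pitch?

D2 at fret 5 is D2 + 5 semitones = G2.
The open E1 string is 10 semitones below the open D2, so the same pitch on the E1 string lies at fret 5 + 10 = 15.

15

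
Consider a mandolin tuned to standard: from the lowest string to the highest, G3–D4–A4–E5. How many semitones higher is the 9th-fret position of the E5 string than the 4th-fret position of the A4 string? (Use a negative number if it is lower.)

E5 at fret 9 → C#6 (MIDI 85); A4 at fret 4 → C#5 (MIDI 73).
85 − 73 = 12, so the two pitches are 12 semitones apart.

12 semitones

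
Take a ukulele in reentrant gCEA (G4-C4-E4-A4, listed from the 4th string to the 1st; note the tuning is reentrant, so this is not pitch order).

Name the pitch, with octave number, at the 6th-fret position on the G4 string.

C♯5

Each fret is one semitone, so G4 + 6 = C♯5.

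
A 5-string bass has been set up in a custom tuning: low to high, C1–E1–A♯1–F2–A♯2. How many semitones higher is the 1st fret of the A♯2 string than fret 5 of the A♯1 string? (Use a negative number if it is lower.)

A♯2 at fret 1 → B2 (MIDI 47); A♯1 at fret 5 → D♯2 (MIDI 39).
47 − 39 = 8, so the two pitches are 8 semitones apart.

8 semitones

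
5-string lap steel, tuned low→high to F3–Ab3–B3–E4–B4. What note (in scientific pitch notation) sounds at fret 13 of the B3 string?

The open B3 string plus 13 semitones: B–C–Db–D–…–Bb–B–C.
The walk passes from B into C 2 times, so the octave number goes from 3 to 5.

C5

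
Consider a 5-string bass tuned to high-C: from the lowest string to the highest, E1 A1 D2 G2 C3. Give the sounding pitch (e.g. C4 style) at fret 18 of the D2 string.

G♯3

The open D2 string plus 18 semitones: D–D#–E–F–…–F#–G–G#.
The walk passes from B into C once, so the octave number goes from 2 to 3.
(Equivalently spelled A♭3.)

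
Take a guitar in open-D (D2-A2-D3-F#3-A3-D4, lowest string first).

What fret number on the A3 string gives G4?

10

G4 is 10 semitones above the open A3 (A–A#–B–C–…–F–F#–G), so it sits at fret 10.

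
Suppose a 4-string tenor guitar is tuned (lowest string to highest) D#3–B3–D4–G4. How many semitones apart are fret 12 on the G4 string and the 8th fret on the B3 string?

G4 at fret 12 → G5 (MIDI 79); B3 at fret 8 → G4 (MIDI 67).
79 − 67 = 12, so the two pitches are 12 semitones apart, with G5 the higher.

12 semitones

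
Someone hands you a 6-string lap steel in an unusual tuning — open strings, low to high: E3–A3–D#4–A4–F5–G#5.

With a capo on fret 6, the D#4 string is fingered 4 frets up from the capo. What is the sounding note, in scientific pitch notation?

The capo raises the open D#4 by 6 semitones to A4; fretting 4 more gives D#4 + 6 + 4 = D#4 + 10 semitones = C#5.

C#5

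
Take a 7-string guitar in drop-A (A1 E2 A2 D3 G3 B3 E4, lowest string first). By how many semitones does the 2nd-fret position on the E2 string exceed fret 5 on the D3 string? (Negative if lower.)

E2 at fret 2 → F♯2 (MIDI 42); D3 at fret 5 → G3 (MIDI 55).
42 − 55 = -13, so the two pitches are 13 semitones apart.

-13 semitones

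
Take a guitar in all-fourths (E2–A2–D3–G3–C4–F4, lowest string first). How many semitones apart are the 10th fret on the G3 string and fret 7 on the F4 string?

7 semitones

G3 at fret 10 → F4 (MIDI 65); F4 at fret 7 → C5 (MIDI 72).
65 − 72 = -7, so the two pitches are 7 semitones apart, with C5 the higher.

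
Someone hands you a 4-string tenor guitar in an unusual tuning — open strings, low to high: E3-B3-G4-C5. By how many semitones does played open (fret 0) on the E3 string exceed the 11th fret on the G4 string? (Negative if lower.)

E3 at fret 0 → E3 (MIDI 52); G4 at fret 11 → Gb5 (MIDI 78).
52 − 78 = -26, so the two pitches are 26 semitones apart.

-26 semitones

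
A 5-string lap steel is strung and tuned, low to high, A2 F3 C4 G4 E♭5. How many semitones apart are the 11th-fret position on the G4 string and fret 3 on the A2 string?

G4 at fret 11 → G♭5 (MIDI 78); A2 at fret 3 → C3 (MIDI 48).
78 − 48 = 30, so the two pitches are 30 semitones apart, with G♭5 the higher.

30 semitones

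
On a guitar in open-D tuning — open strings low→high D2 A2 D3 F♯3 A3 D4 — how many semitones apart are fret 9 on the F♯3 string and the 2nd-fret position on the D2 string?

23 semitones

F♯3 at fret 9 → D♯4 (MIDI 63); D2 at fret 2 → E2 (MIDI 40).
63 − 40 = 23, so the two pitches are 23 semitones apart, with D♯4 the higher.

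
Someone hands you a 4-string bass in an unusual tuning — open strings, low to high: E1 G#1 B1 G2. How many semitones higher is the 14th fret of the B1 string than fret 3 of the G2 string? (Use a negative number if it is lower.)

B1 at fret 14 → C#3 (MIDI 49); G2 at fret 3 → A#2 (MIDI 46).
49 − 46 = 3, so the two pitches are 3 semitones apart.

3 semitones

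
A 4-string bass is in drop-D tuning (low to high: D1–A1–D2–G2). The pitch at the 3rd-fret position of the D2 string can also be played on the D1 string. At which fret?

D2 at fret 3 is D2 + 3 semitones = F2.
The open D1 string is 12 semitones below the open D2, so the same pitch on the D1 string lies at fret 3 + 12 = 15.

15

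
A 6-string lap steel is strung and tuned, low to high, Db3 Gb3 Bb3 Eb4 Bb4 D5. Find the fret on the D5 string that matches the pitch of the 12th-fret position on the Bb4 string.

8

Bb4 at fret 12 is Bb4 + 12 semitones = Bb5.
The open D5 string is 4 semitones above the open Bb4, so the same pitch on the D5 string lies at fret 12 − 4 = 8.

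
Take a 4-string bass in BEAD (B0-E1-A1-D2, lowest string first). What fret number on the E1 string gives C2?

C2 is 8 semitones above the open E1 (E–F–F#–G–G#–A–A#–B–C), so it sits at fret 8.

8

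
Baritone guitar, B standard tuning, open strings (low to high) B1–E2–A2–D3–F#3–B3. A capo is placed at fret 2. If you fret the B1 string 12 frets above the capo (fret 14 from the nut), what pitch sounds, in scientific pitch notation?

The capo raises the open B1 by 2 semitones to C#2; fretting 12 more gives B1 + 2 + 12 = B1 + 14 semitones = C#3.
(Also written Db.)

C#3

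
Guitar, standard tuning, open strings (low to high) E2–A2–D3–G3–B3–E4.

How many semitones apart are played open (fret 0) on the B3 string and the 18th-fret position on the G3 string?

14 semitones

B3 at fret 0 → B3 (MIDI 59); G3 at fret 18 → C♯5 (MIDI 73).
59 − 73 = -14, so the two pitches are 14 semitones apart, with C♯5 the higher.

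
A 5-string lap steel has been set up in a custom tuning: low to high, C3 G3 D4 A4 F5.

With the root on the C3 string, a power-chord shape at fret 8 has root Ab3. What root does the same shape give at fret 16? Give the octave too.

Moving from fret 8 to fret 16 shifts the root by 8 semitones.
Ab3 up 8 semitones is E4.

E4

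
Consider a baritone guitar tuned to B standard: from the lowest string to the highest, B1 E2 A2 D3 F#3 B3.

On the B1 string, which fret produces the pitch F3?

18

F3 is 18 semitones above the open B1 (B–C–C#–D–…–D#–E–F), so it sits at fret 18.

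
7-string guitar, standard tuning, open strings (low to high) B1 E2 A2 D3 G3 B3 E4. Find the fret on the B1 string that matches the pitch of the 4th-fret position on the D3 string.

D3 at fret 4 is D3 + 4 semitones = F#3.
The open B1 string is 15 semitones below the open D3, so the same pitch on the B1 string lies at fret 4 + 15 = 19.

19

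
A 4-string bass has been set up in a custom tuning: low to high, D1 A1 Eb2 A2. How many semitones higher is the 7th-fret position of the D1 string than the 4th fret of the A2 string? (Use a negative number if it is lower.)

-16 semitones

D1 at fret 7 → A1 (MIDI 33); A2 at fret 4 → Db3 (MIDI 49).
33 − 49 = -16, so the two pitches are 16 semitones apart.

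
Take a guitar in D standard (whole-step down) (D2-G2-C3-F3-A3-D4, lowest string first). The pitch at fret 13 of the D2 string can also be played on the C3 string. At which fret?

3

D2 at fret 13 is D2 + 13 semitones = D#3.
The open C3 string is 10 semitones above the open D2, so the same pitch on the C3 string lies at fret 13 − 10 = 3.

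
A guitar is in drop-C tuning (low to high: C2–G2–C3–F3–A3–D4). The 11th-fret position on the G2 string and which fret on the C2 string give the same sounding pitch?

Fret 11 on G2 is MIDI 43 + 11 = 54 (F#3). On the C2 string (open MIDI 36), that pitch is 54 − 36 = fret 18.

18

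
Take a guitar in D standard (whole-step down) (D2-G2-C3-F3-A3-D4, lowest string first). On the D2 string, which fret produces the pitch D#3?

13

D#3 is 13 semitones above the open D2 (D–D#–E–F–…–C#–D–D#), so it sits at fret 13.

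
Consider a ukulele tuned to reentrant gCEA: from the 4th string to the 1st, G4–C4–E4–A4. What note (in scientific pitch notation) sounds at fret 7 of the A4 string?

The open A4 string plus 7 semitones: A–A#–B–C–C#–D–D#–E.
The walk passes from B into C once, so the octave number goes from 4 to 5.

E5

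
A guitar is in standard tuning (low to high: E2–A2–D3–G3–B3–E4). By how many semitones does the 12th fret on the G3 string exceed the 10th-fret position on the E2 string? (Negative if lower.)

17 semitones

G3 at fret 12 → G4 (MIDI 67); E2 at fret 10 → D3 (MIDI 50).
67 − 50 = 17, so the two pitches are 17 semitones apart.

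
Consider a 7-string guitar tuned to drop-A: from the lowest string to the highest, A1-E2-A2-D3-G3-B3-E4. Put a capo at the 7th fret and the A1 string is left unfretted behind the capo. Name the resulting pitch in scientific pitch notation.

The capo raises the open A1 by 7 semitones to E2; fretting 0 more gives A1 + 7 + 0 = A1 + 7 semitones = E2.

E2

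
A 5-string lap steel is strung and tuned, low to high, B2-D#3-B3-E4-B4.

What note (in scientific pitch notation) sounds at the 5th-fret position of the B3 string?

E4

Each fret is one semitone, so B3 + 5 = E4.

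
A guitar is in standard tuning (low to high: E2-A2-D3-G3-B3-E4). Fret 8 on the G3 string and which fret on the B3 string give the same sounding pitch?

4

G3 at fret 8 is G3 + 8 semitones = D♯4.
The open B3 string is 4 semitones above the open G3, so the same pitch on the B3 string lies at fret 8 − 4 = 4.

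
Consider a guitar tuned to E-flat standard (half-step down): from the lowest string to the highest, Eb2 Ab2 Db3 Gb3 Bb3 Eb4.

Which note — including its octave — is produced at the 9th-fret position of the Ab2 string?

Each fret is one semitone, so Ab2 + 9 = F3.

F3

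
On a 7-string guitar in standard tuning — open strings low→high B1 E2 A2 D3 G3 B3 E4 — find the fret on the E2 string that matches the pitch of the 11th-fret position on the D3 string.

21

D3 at fret 11 is D3 + 11 semitones = C#4.
The open E2 string is 10 semitones below the open D3, so the same pitch on the E2 string lies at fret 11 + 10 = 21.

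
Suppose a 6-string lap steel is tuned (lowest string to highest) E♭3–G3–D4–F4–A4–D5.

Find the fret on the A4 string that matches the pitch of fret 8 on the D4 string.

1

D4 at fret 8 is D4 + 8 semitones = B♭4.
The open A4 string is 7 semitones above the open D4, so the same pitch on the A4 string lies at fret 8 − 7 = 1.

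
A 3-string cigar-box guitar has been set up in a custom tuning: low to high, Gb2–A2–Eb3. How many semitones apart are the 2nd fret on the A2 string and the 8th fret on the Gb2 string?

3 semitones

A2 at fret 2 → B2 (MIDI 47); Gb2 at fret 8 → D3 (MIDI 50).
47 − 50 = -3, so the two pitches are 3 semitones apart, with D3 the higher.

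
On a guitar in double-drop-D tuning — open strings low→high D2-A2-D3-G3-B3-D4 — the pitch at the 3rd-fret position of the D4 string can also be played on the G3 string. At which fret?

D4 at fret 3 is D4 + 3 semitones = F4.
The open G3 string is 7 semitones below the open D4, so the same pitch on the G3 string lies at fret 3 + 7 = 10.

10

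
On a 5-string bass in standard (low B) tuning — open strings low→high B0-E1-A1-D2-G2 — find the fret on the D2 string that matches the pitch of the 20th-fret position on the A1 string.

A1 at fret 20 is A1 + 20 semitones = F3.
The open D2 string is 5 semitones above the open A1, so the same pitch on the D2 string lies at fret 20 − 5 = 15.

15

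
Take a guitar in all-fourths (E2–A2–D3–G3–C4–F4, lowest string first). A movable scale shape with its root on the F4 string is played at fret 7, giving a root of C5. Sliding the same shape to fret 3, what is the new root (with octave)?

Moving from fret 7 to fret 3 shifts the root by -4 semitones.
C5 down 4 semitones is G#4.

G#4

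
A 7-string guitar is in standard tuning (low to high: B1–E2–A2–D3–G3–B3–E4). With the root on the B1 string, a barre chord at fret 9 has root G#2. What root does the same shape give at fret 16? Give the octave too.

D#3

Moving from fret 9 to fret 16 shifts the root by 7 semitones.
G#2 up 7 semitones is D#3.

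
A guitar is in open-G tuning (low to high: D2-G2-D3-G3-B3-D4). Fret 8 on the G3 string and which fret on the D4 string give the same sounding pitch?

1

Fret 8 on G3 is MIDI 55 + 8 = 63 (D#4). On the D4 string (open MIDI 62), that pitch is 63 − 62 = fret 1.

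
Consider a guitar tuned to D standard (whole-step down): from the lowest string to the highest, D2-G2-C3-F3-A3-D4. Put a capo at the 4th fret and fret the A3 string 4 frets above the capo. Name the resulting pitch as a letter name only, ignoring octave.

F

The capo raises the open A3 by 4 semitones to C♯4; fretting 4 more gives A3 + 4 + 4 = A3 + 8 semitones, landing on F.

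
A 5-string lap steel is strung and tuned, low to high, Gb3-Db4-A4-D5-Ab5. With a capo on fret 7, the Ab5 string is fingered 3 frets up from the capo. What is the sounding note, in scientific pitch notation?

Gb6

The capo raises the open Ab5 by 7 semitones to Eb6; fretting 3 more gives Ab5 + 7 + 3 = Ab5 + 10 semitones = Gb6.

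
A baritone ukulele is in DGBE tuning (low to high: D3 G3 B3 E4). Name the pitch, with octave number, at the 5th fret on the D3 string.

G3

Each fret is one semitone, so D3 + 5 = G3.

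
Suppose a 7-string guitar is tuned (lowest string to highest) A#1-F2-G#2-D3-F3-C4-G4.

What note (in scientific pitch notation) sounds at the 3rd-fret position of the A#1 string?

C#2

A#1 is MIDI 34. Adding 3 gives 37, which is C#2.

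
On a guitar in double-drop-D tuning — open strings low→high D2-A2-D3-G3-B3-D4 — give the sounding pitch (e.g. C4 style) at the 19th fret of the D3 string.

A4

D3 is MIDI 50. Adding 19 gives 69, which is A4.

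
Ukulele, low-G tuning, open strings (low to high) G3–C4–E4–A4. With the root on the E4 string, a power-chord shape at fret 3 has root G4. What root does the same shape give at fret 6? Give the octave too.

Moving from fret 3 to fret 6 shifts the root by 3 semitones.
G4 up 3 semitones is A#4.

A#4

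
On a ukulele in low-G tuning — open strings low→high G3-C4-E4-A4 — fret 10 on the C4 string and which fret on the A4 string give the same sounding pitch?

1

Fret 10 on C4 is MIDI 60 + 10 = 70 (A#4). On the A4 string (open MIDI 69), that pitch is 70 − 69 = fret 1.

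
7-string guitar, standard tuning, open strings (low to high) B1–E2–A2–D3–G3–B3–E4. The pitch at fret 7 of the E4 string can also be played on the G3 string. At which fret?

16

Fret 7 on E4 is MIDI 64 + 7 = 71 (B4). On the G3 string (open MIDI 55), that pitch is 71 − 55 = fret 16.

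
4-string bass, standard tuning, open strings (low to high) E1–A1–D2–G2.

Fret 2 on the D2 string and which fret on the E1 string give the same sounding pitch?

D2 at fret 2 is D2 + 2 semitones = E2.
The open E1 string is 10 semitones below the open D2, so the same pitch on the E1 string lies at fret 2 + 10 = 12.

12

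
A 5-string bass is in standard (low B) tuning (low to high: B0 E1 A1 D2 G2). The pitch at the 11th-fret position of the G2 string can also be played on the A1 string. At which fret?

21

G2 at fret 11 is G2 + 11 semitones = F#3.
The open A1 string is 10 semitones below the open G2, so the same pitch on the A1 string lies at fret 11 + 10 = 21.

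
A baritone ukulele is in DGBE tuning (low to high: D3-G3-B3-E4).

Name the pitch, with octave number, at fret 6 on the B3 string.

F4

B3 is MIDI 59. Adding 6 gives 65, which is F4.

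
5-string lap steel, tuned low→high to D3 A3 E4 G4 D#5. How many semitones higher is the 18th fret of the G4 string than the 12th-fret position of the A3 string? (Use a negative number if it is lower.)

G4 at fret 18 → C#6 (MIDI 85); A3 at fret 12 → A4 (MIDI 69).
85 − 69 = 16, so the two pitches are 16 semitones apart.

16 semitones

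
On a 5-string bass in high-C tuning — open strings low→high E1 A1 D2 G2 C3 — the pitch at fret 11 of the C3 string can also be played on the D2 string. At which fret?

Fret 11 on C3 is MIDI 48 + 11 = 59 (B3). On the D2 string (open MIDI 38), that pitch is 59 − 38 = fret 21.

21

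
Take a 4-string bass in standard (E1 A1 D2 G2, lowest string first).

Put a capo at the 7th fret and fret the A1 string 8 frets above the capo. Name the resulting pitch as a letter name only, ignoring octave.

The capo raises the open A1 by 7 semitones to E2; fretting 8 more gives A1 + 7 + 8 = A1 + 15 semitones, landing on C.

C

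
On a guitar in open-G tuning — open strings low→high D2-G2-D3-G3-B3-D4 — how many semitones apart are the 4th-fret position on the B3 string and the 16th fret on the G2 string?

B3 at fret 4 → D#4 (MIDI 63); G2 at fret 16 → B3 (MIDI 59).
63 − 59 = 4, so the two pitches are 4 semitones apart, with D#4 the higher.

4 semitones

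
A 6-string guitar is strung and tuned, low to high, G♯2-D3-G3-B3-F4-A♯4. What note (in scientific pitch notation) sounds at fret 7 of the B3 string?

B3 is MIDI 59. Adding 7 gives 66, which is F♯4.
(Equivalently spelled G♭4.)

F♯4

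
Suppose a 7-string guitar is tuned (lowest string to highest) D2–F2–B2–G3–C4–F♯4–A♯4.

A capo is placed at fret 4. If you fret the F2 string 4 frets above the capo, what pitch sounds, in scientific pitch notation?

The capo raises the open F2 by 4 semitones to A2; fretting 4 more gives F2 + 4 + 4 = F2 + 8 semitones = C♯3.
(Also written D♭.)

C♯3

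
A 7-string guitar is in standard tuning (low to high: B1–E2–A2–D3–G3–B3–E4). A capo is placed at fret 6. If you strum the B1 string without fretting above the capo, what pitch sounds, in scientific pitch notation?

The capo raises the open B1 by 6 semitones to F2; fretting 0 more gives B1 + 6 + 0 = B1 + 6 semitones = F2.

F2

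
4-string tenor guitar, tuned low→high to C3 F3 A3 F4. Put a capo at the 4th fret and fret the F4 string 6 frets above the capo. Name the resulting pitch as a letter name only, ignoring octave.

Eb

The capo raises the open F4 by 4 semitones to A4; fretting 6 more gives F4 + 4 + 6 = F4 + 10 semitones, landing on Eb.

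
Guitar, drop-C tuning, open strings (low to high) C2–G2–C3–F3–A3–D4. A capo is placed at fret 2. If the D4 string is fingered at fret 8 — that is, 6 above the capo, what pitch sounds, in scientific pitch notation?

A#4

The capo raises the open D4 by 2 semitones to E4; fretting 6 more gives D4 + 2 + 6 = D4 + 8 semitones = A#4.
(Also written Bb.)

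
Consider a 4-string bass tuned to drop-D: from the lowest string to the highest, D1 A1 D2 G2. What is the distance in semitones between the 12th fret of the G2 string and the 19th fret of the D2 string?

G2 at fret 12 → G3 (MIDI 55); D2 at fret 19 → A3 (MIDI 57).
55 − 57 = -2, so the two pitches are 2 semitones apart, with A3 the higher.

2 semitones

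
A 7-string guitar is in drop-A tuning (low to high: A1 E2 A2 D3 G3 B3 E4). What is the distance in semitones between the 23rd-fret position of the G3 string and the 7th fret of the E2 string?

31 semitones

G3 at fret 23 → F#5 (MIDI 78); E2 at fret 7 → B2 (MIDI 47).
78 − 47 = 31, so the two pitches are 31 semitones apart, with F#5 the higher.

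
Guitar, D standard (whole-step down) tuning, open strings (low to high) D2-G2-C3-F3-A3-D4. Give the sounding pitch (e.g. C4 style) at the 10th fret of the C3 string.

A♯3

The open C3 string plus 10 semitones: C–C#–D–D#–…–G#–A–A#.
No B→C boundary is crossed, so the octave stays at 3.
(Equivalently spelled B♭3.)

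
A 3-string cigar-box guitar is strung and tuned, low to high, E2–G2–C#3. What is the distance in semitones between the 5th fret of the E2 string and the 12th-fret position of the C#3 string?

E2 at fret 5 → A2 (MIDI 45); C#3 at fret 12 → C#4 (MIDI 61).
45 − 61 = -16, so the two pitches are 16 semitones apart, with C#4 the higher.

16 semitones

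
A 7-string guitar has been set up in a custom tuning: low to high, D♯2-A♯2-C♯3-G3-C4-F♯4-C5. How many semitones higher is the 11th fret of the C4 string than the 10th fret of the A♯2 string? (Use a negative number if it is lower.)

C4 at fret 11 → B4 (MIDI 71); A♯2 at fret 10 → G♯3 (MIDI 56).
71 − 56 = 15, so the two pitches are 15 semitones apart.

15 semitones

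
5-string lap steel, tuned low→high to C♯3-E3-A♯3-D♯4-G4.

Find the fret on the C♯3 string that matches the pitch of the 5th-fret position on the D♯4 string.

19

Fret 5 on D♯4 is MIDI 63 + 5 = 68 (G♯4). On the C♯3 string (open MIDI 49), that pitch is 68 − 49 = fret 19.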